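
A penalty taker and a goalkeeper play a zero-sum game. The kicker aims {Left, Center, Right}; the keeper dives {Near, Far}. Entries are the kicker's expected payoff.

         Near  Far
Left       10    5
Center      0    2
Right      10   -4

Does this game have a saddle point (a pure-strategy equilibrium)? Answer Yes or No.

Row minima: Left → 5, Center → 0, Right → -4; maximin = 5.
Column maxima: Near → 10, Far → 5; minimax = 5.
maximin = minimax = 5, so a saddle point exists.

Yes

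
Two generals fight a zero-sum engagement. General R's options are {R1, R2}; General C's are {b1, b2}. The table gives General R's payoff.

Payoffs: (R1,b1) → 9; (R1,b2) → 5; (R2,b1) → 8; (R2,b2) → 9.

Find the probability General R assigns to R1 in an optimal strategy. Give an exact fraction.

Row minima: R1 → 5, R2 → 8; maximin = 8.
Column maxima: b1 → 9, b2 → 9; minimax = 9.
8 ≠ 9, so there is no saddle point; optimal play is mixed.
Let General R play R1 with probability p. Expected payoff against b1: 9p + 8(1−p) = p + 8; against b2: 5p + 9(1−p) = −4p + 9.
Setting these equal: p + 8 = −4p + 9 ⇒ 5p = 1 ⇒ p = 1/5, and the value is (1)·(1/5) + 8 = 41/5.
For General C: with q = P(b1), equating R1's and R2's payoffs gives 4q + 5 = −q + 9 ⇒ q = 4/5.

1/5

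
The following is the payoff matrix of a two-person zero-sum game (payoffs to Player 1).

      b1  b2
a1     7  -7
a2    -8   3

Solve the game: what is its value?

Row minima: a1 → -7, a2 → -8; maximin = -7.
Column maxima: b1 → 7, b2 → 3; minimax = 3.
-7 ≠ 3, so there is no saddle point; optimal play is mixed.
Let Player 1 play a1 with probability p. Expected payoff against b1: 7p + (-8)(1−p) = 15p − 8; against b2: (-7)p + 3(1−p) = −10p + 3.
Setting these equal: 15p − 8 = −10p + 3 ⇒ 25p = 11 ⇒ p = 11/25, and the value is (15)·(11/25) − 8 = -7/5.
For Player 2: with q = P(b1), equating a1's and a2's payoffs gives 14q − 7 = −11q + 3 ⇒ q = 2/5.

-7/5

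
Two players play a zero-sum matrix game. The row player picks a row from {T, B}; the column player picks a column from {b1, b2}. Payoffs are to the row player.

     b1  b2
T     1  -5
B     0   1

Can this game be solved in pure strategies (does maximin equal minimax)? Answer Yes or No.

Row minima: T → -5, B → 0; maximin = 0.
Column maxima: b1 → 1, b2 → 1; minimax = 1.
0 ≠ 1, so no pure-strategy equilibrium exists.

No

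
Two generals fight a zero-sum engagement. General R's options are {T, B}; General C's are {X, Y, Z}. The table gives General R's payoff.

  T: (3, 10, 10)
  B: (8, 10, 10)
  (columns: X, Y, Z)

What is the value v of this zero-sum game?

8

Row minima: T → 3, B → 8; maximin = 8.
Column maxima: X → 8, Y → 10, Z → 10; minimax = 8.
Since maximin = minimax = 8, there is a saddle point and the value is 8.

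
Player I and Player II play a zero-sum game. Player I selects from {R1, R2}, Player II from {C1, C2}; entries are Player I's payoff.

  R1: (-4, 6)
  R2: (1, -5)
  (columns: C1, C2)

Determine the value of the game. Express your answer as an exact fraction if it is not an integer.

-7/8

Row minima: R1 → -4, R2 → -5; maximin = -4.
Column maxima: C1 → 1, C2 → 6; minimax = 1.
-4 ≠ 1, so there is no saddle point; optimal play is mixed.
Let Player I play R1 with probability p. Expected payoff against C1: (-4)p + 1(1−p) = −5p + 1; against C2: 6p + (-5)(1−p) = 11p − 5.
Setting these equal: −5p + 1 = 11p − 5 ⇒ −16p = -6 ⇒ p = 3/8, and the value is (-5)·(3/8) + 1 = -7/8.
For Player II: with q = P(C1), equating R1's and R2's payoffs gives −10q + 6 = 6q − 5 ⇒ q = 11/16.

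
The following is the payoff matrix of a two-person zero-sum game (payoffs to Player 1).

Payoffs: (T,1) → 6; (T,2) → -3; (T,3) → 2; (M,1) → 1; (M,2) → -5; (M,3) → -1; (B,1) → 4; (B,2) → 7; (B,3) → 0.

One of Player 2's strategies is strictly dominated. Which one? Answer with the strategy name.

3 holds Player 1's payoff strictly below 1 in every row: 2 < 6, -1 < 1, 0 < 4.
So 1 is strictly dominated for Player 2.

1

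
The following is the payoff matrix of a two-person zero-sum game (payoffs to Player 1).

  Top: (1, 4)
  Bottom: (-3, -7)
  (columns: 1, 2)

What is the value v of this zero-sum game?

1

Row minima: Top → 1, Bottom → -7; maximin = 1.
Column maxima: 1 → 1, 2 → 4; minimax = 1.
Since maximin = minimax = 1, there is a saddle point and the value is 1.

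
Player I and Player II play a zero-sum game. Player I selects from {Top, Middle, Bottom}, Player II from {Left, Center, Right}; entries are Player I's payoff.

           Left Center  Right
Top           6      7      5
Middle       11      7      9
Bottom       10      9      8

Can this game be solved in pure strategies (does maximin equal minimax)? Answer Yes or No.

No

Row minima: Top → 5, Middle → 7, Bottom → 8; maximin = 8.
Column maxima: Left → 11, Center → 9, Right → 9; minimax = 9.
8 ≠ 9, so no pure-strategy equilibrium exists.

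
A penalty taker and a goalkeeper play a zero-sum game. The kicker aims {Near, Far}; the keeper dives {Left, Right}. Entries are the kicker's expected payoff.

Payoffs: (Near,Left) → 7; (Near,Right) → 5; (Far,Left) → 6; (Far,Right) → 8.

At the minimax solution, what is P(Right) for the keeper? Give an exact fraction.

1/4

Row minima: Near → 5, Far → 6; maximin = 6.
Column maxima: Left → 7, Right → 8; minimax = 7.
6 ≠ 7, so there is no saddle point; optimal play is mixed.
Let the kicker play Near with probability p. Expected payoff against Left: 7p + 6(1−p) = p + 6; against Right: 5p + 8(1−p) = −3p + 8.
Setting these equal: p + 6 = −3p + 8 ⇒ 4p = 2 ⇒ p = 1/2, and the value is (1)·(1/2) + 6 = 13/2.
For the keeper: with q = P(Left), equating Near's and Far's payoffs gives 2q + 5 = −2q + 8 ⇒ q = 3/4.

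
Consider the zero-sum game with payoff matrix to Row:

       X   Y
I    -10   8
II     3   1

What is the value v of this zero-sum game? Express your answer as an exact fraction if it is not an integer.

17/10

Row minima: I → -10, II → 1; maximin = 1.
Column maxima: X → 3, Y → 8; minimax = 3.
1 ≠ 3, so there is no saddle point; optimal play is mixed.
Let Row play I with probability p. Expected payoff against X: (-10)p + 3(1−p) = −13p + 3; against Y: 8p + 1(1−p) = 7p + 1.
Setting these equal: −13p + 3 = 7p + 1 ⇒ −20p = -2 ⇒ p = 1/10, and the value is (-13)·(1/10) + 3 = 17/10.
For Column: with q = P(X), equating I's and II's payoffs gives −18q + 8 = 2q + 1 ⇒ q = 7/20.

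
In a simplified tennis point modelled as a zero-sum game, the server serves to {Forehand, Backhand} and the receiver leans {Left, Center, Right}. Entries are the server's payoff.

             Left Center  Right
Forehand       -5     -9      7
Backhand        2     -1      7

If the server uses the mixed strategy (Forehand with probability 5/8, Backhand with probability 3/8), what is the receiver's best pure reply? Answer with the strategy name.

Center

If the receiver plays Left, the server's expected payoff is (5/8)·(-5) + (3/8)·2 = -19/8.
If the receiver plays Center, the server's expected payoff is (5/8)·(-9) + (3/8)·(-1) = -6.
If the receiver plays Right, the server's expected payoff is (5/8)·7 + (3/8)·7 = 7.
The receiver minimizes the server's payoff; the smallest is -6, so the best response is Center.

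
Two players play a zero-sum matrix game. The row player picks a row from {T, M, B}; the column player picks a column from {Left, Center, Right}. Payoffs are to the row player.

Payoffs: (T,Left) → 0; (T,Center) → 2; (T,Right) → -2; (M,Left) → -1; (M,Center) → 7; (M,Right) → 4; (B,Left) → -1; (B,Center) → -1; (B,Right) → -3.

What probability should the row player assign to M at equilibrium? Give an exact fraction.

2/7

Row minima: T → -2, M → -1, B → -3; maximin = -1.
Column maxima: Left → 0, Center → 7, Right → 4; minimax = 0.
-1 ≠ 0, so there is no saddle point; optimal play is mixed.
B is strictly dominated by T, so the row player never plays it.
With B eliminated, Center is strictly dominated by Left (it gives the row player strictly more in every remaining row), so the column player never plays it.
On the remaining 2×2 (T, M vs Left, Right):
Let the row player play T with probability p. Expected payoff against Left: 0p + (-1)(1−p) = p − 1; against Right: (-2)p + 4(1−p) = −6p + 4.
Setting these equal: p − 1 = −6p + 4 ⇒ 7p = 5 ⇒ p = 5/7, and the value is (1)·(5/7) − 1 = -2/7.
For the column player: with q = P(Left), equating T's and M's payoffs gives 2q − 2 = −5q + 4 ⇒ q = 6/7.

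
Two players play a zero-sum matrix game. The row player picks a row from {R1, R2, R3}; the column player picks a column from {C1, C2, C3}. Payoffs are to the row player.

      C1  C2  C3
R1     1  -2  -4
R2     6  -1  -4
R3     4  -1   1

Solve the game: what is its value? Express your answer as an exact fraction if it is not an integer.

Row minima: R1 → -4, R2 → -4, R3 → -1; maximin = -1.
Column maxima: C1 → 6, C2 → -1, C3 → 1; minimax = -1.
Since maximin = minimax = -1, there is a saddle point and the value is -1.

-1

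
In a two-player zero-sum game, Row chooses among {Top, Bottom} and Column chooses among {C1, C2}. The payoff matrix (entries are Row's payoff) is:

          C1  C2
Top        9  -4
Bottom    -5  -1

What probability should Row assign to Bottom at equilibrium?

13/17

Row minima: Top → -4, Bottom → -5; maximin = -4.
Column maxima: C1 → 9, C2 → -1; minimax = -1.
-4 ≠ -1, so there is no saddle point; optimal play is mixed.
Let Row play Top with probability p. Expected payoff against C1: 9p + (-5)(1−p) = 14p − 5; against C2: (-4)p + (-1)(1−p) = −3p − 1.
Setting these equal: 14p − 5 = −3p − 1 ⇒ 17p = 4 ⇒ p = 4/17, and the value is (14)·(4/17) − 5 = -29/17.
For Column: with q = P(C1), equating Top's and Bottom's payoffs gives 13q − 4 = −4q − 1 ⇒ q = 3/17.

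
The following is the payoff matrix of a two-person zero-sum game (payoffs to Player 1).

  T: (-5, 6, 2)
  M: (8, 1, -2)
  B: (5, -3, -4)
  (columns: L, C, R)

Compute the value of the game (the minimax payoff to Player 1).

6/17

Row minima: T → -5, M → -2, B → -4; maximin = -2.
Column maxima: L → 8, C → 6, R → 2; minimax = 2.
-2 ≠ 2, so there is no saddle point; optimal play is mixed.
B is strictly dominated by M, so Player 1 never plays it.
C is strictly dominated by R (it gives Player 1 strictly more in every row), so Player 2 never plays it.
On the remaining 2×2 (T, M vs L, R):
Let Player 1 play T with probability p. Expected payoff against L: (-5)p + 8(1−p) = −13p + 8; against R: 2p + (-2)(1−p) = 4p − 2.
Setting these equal: −13p + 8 = 4p − 2 ⇒ −17p = -10 ⇒ p = 10/17, and the value is (-13)·(10/17) + 8 = 6/17.
For Player 2: with q = P(L), equating T's and M's payoffs gives −7q + 2 = 10q − 2 ⇒ q = 4/17.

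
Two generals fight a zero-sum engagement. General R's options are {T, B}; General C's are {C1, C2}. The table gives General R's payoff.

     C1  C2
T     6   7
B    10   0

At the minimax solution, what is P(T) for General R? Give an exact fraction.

Row minima: T → 6, B → 0; maximin = 6.
Column maxima: C1 → 10, C2 → 7; minimax = 7.
6 ≠ 7, so there is no saddle point; optimal play is mixed.
Let General R play T with probability p. Expected payoff against C1: 6p + 10(1−p) = −4p + 10; against C2: 7p + 0(1−p) = 7p.
Setting these equal: −4p + 10 = 7p ⇒ −11p = -10 ⇒ p = 10/11, and the value is (-4)·(10/11) + 10 = 70/11.
For General C: with q = P(C1), equating T's and B's payoffs gives −q + 7 = 10q ⇒ q = 7/11.

10/11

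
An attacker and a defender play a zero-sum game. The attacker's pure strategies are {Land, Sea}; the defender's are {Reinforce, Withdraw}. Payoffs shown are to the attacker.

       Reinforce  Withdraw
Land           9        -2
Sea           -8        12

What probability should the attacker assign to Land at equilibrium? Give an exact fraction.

20/31

Row minima: Land → -2, Sea → -8; maximin = -2.
Column maxima: Reinforce → 9, Withdraw → 12; minimax = 9.
-2 ≠ 9, so there is no saddle point; optimal play is mixed.
Let the attacker play Land with probability p. Expected payoff against Reinforce: 9p + (-8)(1−p) = 17p − 8; against Withdraw: (-2)p + 12(1−p) = −14p + 12.
Setting these equal: 17p − 8 = −14p + 12 ⇒ 31p = 20 ⇒ p = 20/31, and the value is (17)·(20/31) − 8 = 92/31.
For the defender: with q = P(Reinforce), equating Land's and Sea's payoffs gives 11q − 2 = −20q + 12 ⇒ q = 14/31.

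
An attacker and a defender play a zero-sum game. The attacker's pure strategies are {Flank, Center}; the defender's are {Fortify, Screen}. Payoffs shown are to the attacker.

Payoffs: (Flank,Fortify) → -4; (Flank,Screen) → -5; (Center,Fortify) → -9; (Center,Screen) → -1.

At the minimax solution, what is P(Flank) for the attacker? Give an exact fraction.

Row minima: Flank → -5, Center → -9; maximin = -5.
Column maxima: Fortify → -4, Screen → -1; minimax = -4.
-5 ≠ -4, so there is no saddle point; optimal play is mixed.
Let the attacker play Flank with probability p. Expected payoff against Fortify: (-4)p + (-9)(1−p) = 5p − 9; against Screen: (-5)p + (-1)(1−p) = −4p − 1.
Setting these equal: 5p − 9 = −4p − 1 ⇒ 9p = 8 ⇒ p = 8/9, and the value is (5)·(8/9) − 9 = -41/9.
For the defender: with q = P(Fortify), equating Flank's and Center's payoffs gives q − 5 = −8q − 1 ⇒ q = 4/9.

8/9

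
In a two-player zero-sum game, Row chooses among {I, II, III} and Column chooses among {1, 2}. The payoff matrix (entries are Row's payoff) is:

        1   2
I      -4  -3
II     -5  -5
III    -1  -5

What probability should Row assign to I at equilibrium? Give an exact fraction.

4/5

Row minima: I → -4, II → -5, III → -5; maximin = -4.
Column maxima: 1 → -1, 2 → -3; minimax = -3.
-4 ≠ -3, so there is no saddle point; optimal play is mixed.
II is strictly dominated by I, so Row never plays it.
On the remaining 2×2 (I, III vs 1, 2):
Let Row play I with probability p. Expected payoff against 1: (-4)p + (-1)(1−p) = −3p − 1; against 2: (-3)p + (-5)(1−p) = 2p − 5.
Setting these equal: −3p − 1 = 2p − 5 ⇒ −5p = -4 ⇒ p = 4/5, and the value is (-3)·(4/5) − 1 = -17/5.
For Column: with q = P(1), equating I's and III's payoffs gives −q − 3 = 4q − 5 ⇒ q = 2/5.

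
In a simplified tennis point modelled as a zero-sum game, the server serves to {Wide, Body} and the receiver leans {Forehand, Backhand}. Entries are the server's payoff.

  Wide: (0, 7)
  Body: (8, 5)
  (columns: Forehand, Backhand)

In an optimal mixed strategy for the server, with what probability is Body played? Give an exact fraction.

7/10

Row minima: Wide → 0, Body → 5; maximin = 5.
Column maxima: Forehand → 8, Backhand → 7; minimax = 7.
5 ≠ 7, so there is no saddle point; optimal play is mixed.
Let the server play Wide with probability p. Expected payoff against Forehand: 0p + 8(1−p) = −8p + 8; against Backhand: 7p + 5(1−p) = 2p + 5.
Setting these equal: −8p + 8 = 2p + 5 ⇒ −10p = -3 ⇒ p = 3/10, and the value is (-8)·(3/10) + 8 = 28/5.
For the receiver: with q = P(Forehand), equating Wide's and Body's payoffs gives −7q + 7 = 3q + 5 ⇒ q = 1/5.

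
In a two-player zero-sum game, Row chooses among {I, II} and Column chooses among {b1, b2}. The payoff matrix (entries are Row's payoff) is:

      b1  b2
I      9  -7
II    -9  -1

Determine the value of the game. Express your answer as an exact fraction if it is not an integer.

-3

Row minima: I → -7, II → -9; maximin = -7.
Column maxima: b1 → 9, b2 → -1; minimax = -1.
-7 ≠ -1, so there is no saddle point; optimal play is mixed.
Let Row play I with probability p. Expected payoff against b1: 9p + (-9)(1−p) = 18p − 9; against b2: (-7)p + (-1)(1−p) = −6p − 1.
Setting these equal: 18p − 9 = −6p − 1 ⇒ 24p = 8 ⇒ p = 1/3, and the value is (18)·(1/3) − 9 = -3.
For Column: with q = P(b1), equating I's and II's payoffs gives 16q − 7 = −8q − 1 ⇒ q = 1/4.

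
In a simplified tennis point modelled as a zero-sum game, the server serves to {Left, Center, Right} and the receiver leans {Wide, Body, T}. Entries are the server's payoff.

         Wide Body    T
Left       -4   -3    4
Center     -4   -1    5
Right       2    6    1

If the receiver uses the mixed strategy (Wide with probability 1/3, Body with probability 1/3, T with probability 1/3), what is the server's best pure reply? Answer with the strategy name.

Right

Expected payoff of Left: (1/3)·(-4) + (1/3)·(-3) + (1/3)·4 = -1.
Expected payoff of Center: (1/3)·(-4) + (1/3)·(-1) + (1/3)·5 = 0.
Expected payoff of Right: (1/3)·2 + (1/3)·6 + (1/3)·1 = 3.
The largest is 3, so the server's best response is Right.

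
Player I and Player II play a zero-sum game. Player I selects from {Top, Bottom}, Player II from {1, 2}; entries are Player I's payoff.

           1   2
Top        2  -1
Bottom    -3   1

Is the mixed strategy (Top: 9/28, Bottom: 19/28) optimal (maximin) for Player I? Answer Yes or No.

No

Against 1 this mix gives (9/28)·2 + (19/28)·(-3) = -39/28.
Against 2 this mix gives (9/28)·(-1) + (19/28)·1 = 5/14.
Player II will play 1, holding Player I to -39/28. Shifting weight toward the row that does better against 1 would raise this floor (the equalizing mix achieves -1/7 against both 1 and 2), so the proposed strategy is not optimal.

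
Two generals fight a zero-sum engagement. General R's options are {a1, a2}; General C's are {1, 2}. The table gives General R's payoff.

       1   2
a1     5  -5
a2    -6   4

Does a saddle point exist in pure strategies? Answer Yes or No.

Row minima: a1 → -5, a2 → -6; maximin = -5.
Column maxima: 1 → 5, 2 → 4; minimax = 4.
-5 ≠ 4, so no pure-strategy equilibrium exists.

No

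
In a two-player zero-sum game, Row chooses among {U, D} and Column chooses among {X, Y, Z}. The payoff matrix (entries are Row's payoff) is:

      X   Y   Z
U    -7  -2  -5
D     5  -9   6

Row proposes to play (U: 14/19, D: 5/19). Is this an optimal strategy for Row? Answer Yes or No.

Against X this mix gives (14/19)·(-7) + (5/19)·5 = -73/19.
Against Y this mix gives (14/19)·(-2) + (5/19)·(-9) = -73/19.
Against Z this mix gives (14/19)·(-5) + (5/19)·6 = -40/19.
All of Column's active replies (X, Y) yield -73/19, and no column does worse for Row. The mix makes Column indifferent and guarantees -73/19, so it is optimal.

Yes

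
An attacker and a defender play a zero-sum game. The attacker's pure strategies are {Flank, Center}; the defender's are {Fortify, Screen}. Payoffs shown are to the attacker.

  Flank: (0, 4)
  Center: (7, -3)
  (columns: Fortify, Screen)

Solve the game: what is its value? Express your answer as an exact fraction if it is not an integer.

2

Row minima: Flank → 0, Center → -3; maximin = 0.
Column maxima: Fortify → 7, Screen → 4; minimax = 4.
0 ≠ 4, so there is no saddle point; optimal play is mixed.
Let the attacker play Flank with probability p. Expected payoff against Fortify: 0p + 7(1−p) = −7p + 7; against Screen: 4p + (-3)(1−p) = 7p − 3.
Setting these equal: −7p + 7 = 7p − 3 ⇒ −14p = -10 ⇒ p = 5/7, and the value is (-7)·(5/7) + 7 = 2.
For the defender: with q = P(Fortify), equating Flank's and Center's payoffs gives −4q + 4 = 10q − 3 ⇒ q = 1/2.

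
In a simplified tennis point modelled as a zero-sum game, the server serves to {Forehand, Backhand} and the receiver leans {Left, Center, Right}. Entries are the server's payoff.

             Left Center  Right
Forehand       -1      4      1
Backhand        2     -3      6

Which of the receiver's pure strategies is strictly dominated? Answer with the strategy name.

Left holds the server's payoff strictly below Right in every row: -1 < 1, 2 < 6.
So Right is strictly dominated for the receiver.

Right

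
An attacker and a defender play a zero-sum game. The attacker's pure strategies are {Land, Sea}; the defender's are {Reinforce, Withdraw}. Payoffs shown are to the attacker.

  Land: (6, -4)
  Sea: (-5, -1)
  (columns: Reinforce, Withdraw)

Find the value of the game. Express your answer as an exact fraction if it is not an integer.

Row minima: Land → -4, Sea → -5; maximin = -4.
Column maxima: Reinforce → 6, Withdraw → -1; minimax = -1.
-4 ≠ -1, so there is no saddle point; optimal play is mixed.
Let the attacker play Land with probability p. Expected payoff against Reinforce: 6p + (-5)(1−p) = 11p − 5; against Withdraw: (-4)p + (-1)(1−p) = −3p − 1.
Setting these equal: 11p − 5 = −3p − 1 ⇒ 14p = 4 ⇒ p = 2/7, and the value is (11)·(2/7) − 5 = -13/7.
For the defender: with q = P(Reinforce), equating Land's and Sea's payoffs gives 10q − 4 = −4q − 1 ⇒ q = 3/14.

-13/7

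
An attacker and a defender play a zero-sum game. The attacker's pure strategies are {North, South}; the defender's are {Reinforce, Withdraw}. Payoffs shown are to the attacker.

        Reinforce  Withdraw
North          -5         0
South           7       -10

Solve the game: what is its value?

Row minima: North → -5, South → -10; maximin = -5.
Column maxima: Reinforce → 7, Withdraw → 0; minimax = 0.
-5 ≠ 0, so there is no saddle point; optimal play is mixed.
Let the attacker play North with probability p. Expected payoff against Reinforce: (-5)p + 7(1−p) = −12p + 7; against Withdraw: 0p + (-10)(1−p) = 10p − 10.
Setting these equal: −12p + 7 = 10p − 10 ⇒ −22p = -17 ⇒ p = 17/22, and the value is (-12)·(17/22) + 7 = -25/11.
For the defender: with q = P(Reinforce), equating North's and South's payoffs gives −5q = 17q − 10 ⇒ q = 5/11.

-25/11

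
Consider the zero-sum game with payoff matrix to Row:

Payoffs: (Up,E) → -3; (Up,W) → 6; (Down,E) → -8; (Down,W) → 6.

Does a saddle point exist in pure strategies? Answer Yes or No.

Row minima: Up → -3, Down → -8; maximin = -3.
Column maxima: E → -3, W → 6; minimax = -3.
maximin = minimax = -3, so a saddle point exists.

Yes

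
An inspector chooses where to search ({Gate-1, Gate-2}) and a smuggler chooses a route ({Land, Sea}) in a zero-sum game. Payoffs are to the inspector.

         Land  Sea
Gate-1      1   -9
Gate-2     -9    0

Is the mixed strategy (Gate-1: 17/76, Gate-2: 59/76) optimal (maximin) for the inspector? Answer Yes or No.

Against Land this mix gives (17/76)·1 + (59/76)·(-9) = -257/38.
Against Sea this mix gives (17/76)·(-9) + (59/76)·0 = -153/76.
The smuggler will play Land, holding the inspector to -257/38. Shifting weight toward the row that does better against Land would raise this floor (the equalizing mix achieves -81/19 against both Land and Sea), so the proposed strategy is not optimal.

No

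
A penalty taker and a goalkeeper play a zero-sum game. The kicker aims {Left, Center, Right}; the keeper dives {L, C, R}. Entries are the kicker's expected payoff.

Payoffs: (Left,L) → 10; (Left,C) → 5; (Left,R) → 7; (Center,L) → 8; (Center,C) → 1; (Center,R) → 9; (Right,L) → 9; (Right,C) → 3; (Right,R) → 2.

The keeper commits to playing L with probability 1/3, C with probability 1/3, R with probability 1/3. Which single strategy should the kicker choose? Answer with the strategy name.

Left

Expected payoff of Left: (1/3)·10 + (1/3)·5 + (1/3)·7 = 22/3.
Expected payoff of Center: (1/3)·8 + (1/3)·1 + (1/3)·9 = 6.
Expected payoff of Right: (1/3)·9 + (1/3)·3 + (1/3)·2 = 14/3.
The largest is 22/3, so the kicker's best response is Left.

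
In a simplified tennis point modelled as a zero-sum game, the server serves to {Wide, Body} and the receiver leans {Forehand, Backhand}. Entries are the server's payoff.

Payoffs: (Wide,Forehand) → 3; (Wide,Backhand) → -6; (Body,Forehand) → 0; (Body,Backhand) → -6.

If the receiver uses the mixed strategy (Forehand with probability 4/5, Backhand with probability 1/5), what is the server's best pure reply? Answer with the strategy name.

Wide

Expected payoff of Wide: (4/5)·3 + (1/5)·(-6) = 6/5.
Expected payoff of Body: (4/5)·0 + (1/5)·(-6) = -6/5.
The largest is 6/5, so the server's best response is Wide.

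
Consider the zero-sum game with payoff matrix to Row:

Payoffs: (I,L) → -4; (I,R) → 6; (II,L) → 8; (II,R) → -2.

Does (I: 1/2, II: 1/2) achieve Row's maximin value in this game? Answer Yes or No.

Yes

Against L this mix gives (1/2)·(-4) + (1/2)·8 = 2.
Against R this mix gives (1/2)·6 + (1/2)·(-2) = 2.
All of Column's active replies (L, R) yield 2, and no column does worse for Row. The mix makes Column indifferent and guarantees 2, so it is optimal.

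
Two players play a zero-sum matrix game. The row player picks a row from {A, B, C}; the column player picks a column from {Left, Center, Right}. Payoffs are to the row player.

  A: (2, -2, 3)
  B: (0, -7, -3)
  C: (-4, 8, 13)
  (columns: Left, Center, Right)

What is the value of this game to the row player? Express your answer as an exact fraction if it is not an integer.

1/2

Row minima: A → -2, B → -7, C → -4; maximin = -2.
Column maxima: Left → 2, Center → 8, Right → 13; minimax = 2.
-2 ≠ 2, so there is no saddle point; optimal play is mixed.
B is strictly dominated by A, so the row player never plays it.
With B eliminated, Right is strictly dominated by Left (it gives the row player strictly more in every remaining row), so the column player never plays it.
On the remaining 2×2 (A, C vs Left, Center):
Let the row player play A with probability p. Expected payoff against Left: 2p + (-4)(1−p) = 6p − 4; against Center: (-2)p + 8(1−p) = −10p + 8.
Setting these equal: 6p − 4 = −10p + 8 ⇒ 16p = 12 ⇒ p = 3/4, and the value is (6)·(3/4) − 4 = 1/2.
For the column player: with q = P(Left), equating A's and C's payoffs gives 4q − 2 = −12q + 8 ⇒ q = 5/8.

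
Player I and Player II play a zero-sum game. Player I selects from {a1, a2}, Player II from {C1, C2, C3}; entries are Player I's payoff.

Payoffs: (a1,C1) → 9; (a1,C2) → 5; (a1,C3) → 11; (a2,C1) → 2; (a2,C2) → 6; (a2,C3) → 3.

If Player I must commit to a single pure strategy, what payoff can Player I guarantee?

Row minima: a1 → 5, a2 → 2.
The best of these is 5.

5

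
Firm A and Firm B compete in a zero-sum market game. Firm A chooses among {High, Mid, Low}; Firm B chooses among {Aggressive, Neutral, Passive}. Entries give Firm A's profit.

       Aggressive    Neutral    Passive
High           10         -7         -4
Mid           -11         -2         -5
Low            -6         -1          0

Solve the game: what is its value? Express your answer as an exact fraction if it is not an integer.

-26/11

Row minima: High → -7, Mid → -11, Low → -6; maximin = -6.
Column maxima: Aggressive → 10, Neutral → -1, Passive → 0; minimax = -1.
-6 ≠ -1, so there is no saddle point; optimal play is mixed.
Mid is strictly dominated by Low, so Firm A never plays it.
With Mid eliminated, Passive is strictly dominated by Neutral (it gives Firm A strictly more in every remaining row), so Firm B never plays it.
On the remaining 2×2 (High, Low vs Aggressive, Neutral):
Let Firm A play High with probability p. Expected payoff against Aggressive: 10p + (-6)(1−p) = 16p − 6; against Neutral: (-7)p + (-1)(1−p) = −6p − 1.
Setting these equal: 16p − 6 = −6p − 1 ⇒ 22p = 5 ⇒ p = 5/22, and the value is (16)·(5/22) − 6 = -26/11.
For Firm B: with q = P(Aggressive), equating High's and Low's payoffs gives 17q − 7 = −5q − 1 ⇒ q = 3/11.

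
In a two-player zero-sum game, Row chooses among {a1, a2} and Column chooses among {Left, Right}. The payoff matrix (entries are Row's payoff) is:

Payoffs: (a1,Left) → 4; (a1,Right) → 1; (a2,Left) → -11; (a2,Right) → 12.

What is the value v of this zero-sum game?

Row minima: a1 → 1, a2 → -11; maximin = 1.
Column maxima: Left → 4, Right → 12; minimax = 4.
1 ≠ 4, so there is no saddle point; optimal play is mixed.
Let Row play a1 with probability p. Expected payoff against Left: 4p + (-11)(1−p) = 15p − 11; against Right: 1p + 12(1−p) = −11p + 12.
Setting these equal: 15p − 11 = −11p + 12 ⇒ 26p = 23 ⇒ p = 23/26, and the value is (15)·(23/26) − 11 = 59/26.
For Column: with q = P(Left), equating a1's and a2's payoffs gives 3q + 1 = −23q + 12 ⇒ q = 11/26.

59/26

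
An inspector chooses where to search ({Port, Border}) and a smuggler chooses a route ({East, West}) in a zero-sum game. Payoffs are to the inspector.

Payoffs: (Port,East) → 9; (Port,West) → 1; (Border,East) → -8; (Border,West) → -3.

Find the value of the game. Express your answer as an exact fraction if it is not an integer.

1

Row minima: Port → 1, Border → -8; maximin = 1.
Column maxima: East → 9, West → 1; minimax = 1.
Since maximin = minimax = 1, there is a saddle point and the value is 1.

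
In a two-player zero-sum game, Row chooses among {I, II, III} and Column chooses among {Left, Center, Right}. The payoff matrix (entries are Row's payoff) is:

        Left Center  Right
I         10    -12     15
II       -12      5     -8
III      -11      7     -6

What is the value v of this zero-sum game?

Row minima: I → -12, II → -12, III → -11; maximin = -11.
Column maxima: Left → 10, Center → 7, Right → 15; minimax = 7.
-11 ≠ 7, so there is no saddle point; optimal play is mixed.
II is strictly dominated by III, so Row never plays it.
Right is strictly dominated by Left (it gives Row strictly more in every row), so Column never plays it.
On the remaining 2×2 (I, III vs Left, Center):
Let Row play I with probability p. Expected payoff against Left: 10p + (-11)(1−p) = 21p − 11; against Center: (-12)p + 7(1−p) = −19p + 7.
Setting these equal: 21p − 11 = −19p + 7 ⇒ 40p = 18 ⇒ p = 9/20, and the value is (21)·(9/20) − 11 = -31/20.
For Column: with q = P(Left), equating I's and III's payoffs gives 22q − 12 = −18q + 7 ⇒ q = 19/40.

-31/20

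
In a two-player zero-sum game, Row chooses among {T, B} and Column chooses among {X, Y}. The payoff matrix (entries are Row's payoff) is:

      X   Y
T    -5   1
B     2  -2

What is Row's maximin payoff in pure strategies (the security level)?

Row minima: T → -5, B → -2.
The best of these is -2.

-2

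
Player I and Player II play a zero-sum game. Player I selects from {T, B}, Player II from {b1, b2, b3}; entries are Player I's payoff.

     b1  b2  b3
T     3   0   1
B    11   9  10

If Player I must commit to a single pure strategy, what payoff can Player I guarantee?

9

Row minima: T → 0, B → 9.
The best of these is 9.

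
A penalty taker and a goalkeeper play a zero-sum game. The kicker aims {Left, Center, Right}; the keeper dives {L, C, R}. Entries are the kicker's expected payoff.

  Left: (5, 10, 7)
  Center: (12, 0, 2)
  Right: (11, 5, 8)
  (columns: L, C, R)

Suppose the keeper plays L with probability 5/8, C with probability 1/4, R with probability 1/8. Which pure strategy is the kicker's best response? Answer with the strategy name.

Right

Expected payoff of Left: (5/8)·5 + (1/4)·10 + (1/8)·7 = 13/2.
Expected payoff of Center: (5/8)·12 + (1/4)·0 + (1/8)·2 = 31/4.
Expected payoff of Right: (5/8)·11 + (1/4)·5 + (1/8)·8 = 73/8.
The largest is 73/8, so the kicker's best response is Right.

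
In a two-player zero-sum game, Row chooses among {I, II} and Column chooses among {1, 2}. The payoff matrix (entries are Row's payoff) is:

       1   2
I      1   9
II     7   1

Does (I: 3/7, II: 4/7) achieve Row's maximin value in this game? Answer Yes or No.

Yes

Against 1 this mix gives (3/7)·1 + (4/7)·7 = 31/7.
Against 2 this mix gives (3/7)·9 + (4/7)·1 = 31/7.
All of Column's active replies (1, 2) yield 31/7, and no column does worse for Row. The mix makes Column indifferent and guarantees 31/7, so it is optimal.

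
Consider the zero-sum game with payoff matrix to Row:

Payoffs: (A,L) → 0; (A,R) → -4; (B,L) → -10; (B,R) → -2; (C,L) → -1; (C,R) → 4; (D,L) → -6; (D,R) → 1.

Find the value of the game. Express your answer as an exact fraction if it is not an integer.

Row minima: A → -4, B → -10, C → -1, D → -6; maximin = -1.
Column maxima: L → 0, R → 4; minimax = 0.
-1 ≠ 0, so there is no saddle point; optimal play is mixed.
B is strictly dominated by C, so Row never plays it.
D is strictly dominated by C, so Row never plays it.
On the remaining 2×2 (A, C vs L, R):
Let Row play A with probability p. Expected payoff against L: 0p + (-1)(1−p) = p − 1; against R: (-4)p + 4(1−p) = −8p + 4.
Setting these equal: p − 1 = −8p + 4 ⇒ 9p = 5 ⇒ p = 5/9, and the value is (1)·(5/9) − 1 = -4/9.
For Column: with q = P(L), equating A's and C's payoffs gives 4q − 4 = −5q + 4 ⇒ q = 8/9.

-4/9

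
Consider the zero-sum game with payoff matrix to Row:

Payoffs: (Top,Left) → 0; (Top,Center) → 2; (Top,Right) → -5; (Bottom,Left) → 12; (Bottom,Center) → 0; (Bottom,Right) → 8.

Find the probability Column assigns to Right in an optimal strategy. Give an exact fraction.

2/15

Row minima: Top → -5, Bottom → 0; maximin = 0.
Column maxima: Left → 12, Center → 2, Right → 8; minimax = 2.
0 ≠ 2, so there is no saddle point; optimal play is mixed.
Left is strictly dominated by Right (it gives Row strictly more in every row), so Column never plays it.
On the remaining 2×2 (Top, Bottom vs Center, Right):
Let Row play Top with probability p. Expected payoff against Center: 2p + 0(1−p) = 2p; against Right: (-5)p + 8(1−p) = −13p + 8.
Setting these equal: 2p = −13p + 8 ⇒ 15p = 8 ⇒ p = 8/15, and the value is (2)·(8/15) = 16/15.
For Column: with q = P(Center), equating Top's and Bottom's payoffs gives 7q − 5 = −8q + 8 ⇒ q = 13/15.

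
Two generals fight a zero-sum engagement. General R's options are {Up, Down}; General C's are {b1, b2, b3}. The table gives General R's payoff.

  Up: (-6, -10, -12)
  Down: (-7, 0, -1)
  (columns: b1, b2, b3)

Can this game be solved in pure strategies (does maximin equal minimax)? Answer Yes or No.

Row minima: Up → -12, Down → -7; maximin = -7.
Column maxima: b1 → -6, b2 → 0, b3 → -1; minimax = -6.
-7 ≠ -6, so no pure-strategy equilibrium exists.

No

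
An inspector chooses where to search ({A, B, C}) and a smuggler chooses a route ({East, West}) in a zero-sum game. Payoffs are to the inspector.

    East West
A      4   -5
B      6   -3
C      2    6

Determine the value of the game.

Row minima: A → -5, B → -3, C → 2; maximin = 2.
Column maxima: East → 6, West → 6; minimax = 6.
2 ≠ 6, so there is no saddle point; optimal play is mixed.
A is strictly dominated by B, so the inspector never plays it.
On the remaining 2×2 (B, C vs East, West):
Let the inspector play B with probability p. Expected payoff against East: 6p + 2(1−p) = 4p + 2; against West: (-3)p + 6(1−p) = −9p + 6.
Setting these equal: 4p + 2 = −9p + 6 ⇒ 13p = 4 ⇒ p = 4/13, and the value is (4)·(4/13) + 2 = 42/13.
For the smuggler: with q = P(East), equating B's and C's payoffs gives 9q − 3 = −4q + 6 ⇒ q = 9/13.

42/13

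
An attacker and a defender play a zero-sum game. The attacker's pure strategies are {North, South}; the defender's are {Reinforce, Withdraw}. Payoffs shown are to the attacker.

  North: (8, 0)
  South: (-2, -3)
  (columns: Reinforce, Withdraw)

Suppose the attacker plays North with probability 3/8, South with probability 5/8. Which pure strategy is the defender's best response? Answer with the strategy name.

If the defender plays Reinforce, the attacker's expected payoff is (3/8)·8 + (5/8)·(-2) = 7/4.
If the defender plays Withdraw, the attacker's expected payoff is (3/8)·0 + (5/8)·(-3) = -15/8.
The defender minimizes the attacker's payoff; the smallest is -15/8, so the best response is Withdraw.

Withdraw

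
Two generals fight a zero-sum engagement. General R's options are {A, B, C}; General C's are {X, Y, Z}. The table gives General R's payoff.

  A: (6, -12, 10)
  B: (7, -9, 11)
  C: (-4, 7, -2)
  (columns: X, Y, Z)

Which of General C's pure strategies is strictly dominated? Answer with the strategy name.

Z

X holds General R's payoff strictly below Z in every row: 6 < 10, 7 < 11, -4 < -2.
So Z is strictly dominated for General C.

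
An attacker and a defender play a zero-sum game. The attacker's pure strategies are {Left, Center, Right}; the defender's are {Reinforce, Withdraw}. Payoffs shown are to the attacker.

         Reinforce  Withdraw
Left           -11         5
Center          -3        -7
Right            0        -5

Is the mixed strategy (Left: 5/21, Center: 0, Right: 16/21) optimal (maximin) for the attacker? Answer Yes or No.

Yes

Against Reinforce this mix gives (5/21)·(-11) + (16/21)·0 = -55/21.
Against Withdraw this mix gives (5/21)·5 + (16/21)·(-5) = -55/21.
All of the defender's active replies (Reinforce, Withdraw) yield -55/21, and no column does worse for the attacker. The mix makes the defender indifferent and guarantees -55/21, so it is optimal.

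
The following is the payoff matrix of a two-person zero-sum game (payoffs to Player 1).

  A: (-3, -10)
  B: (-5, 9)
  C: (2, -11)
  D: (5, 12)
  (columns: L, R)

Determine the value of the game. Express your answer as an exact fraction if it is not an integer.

5

Row minima: A → -10, B → -5, C → -11, D → 5; maximin = 5.
Column maxima: L → 5, R → 12; minimax = 5.
Since maximin = minimax = 5, there is a saddle point and the value is 5.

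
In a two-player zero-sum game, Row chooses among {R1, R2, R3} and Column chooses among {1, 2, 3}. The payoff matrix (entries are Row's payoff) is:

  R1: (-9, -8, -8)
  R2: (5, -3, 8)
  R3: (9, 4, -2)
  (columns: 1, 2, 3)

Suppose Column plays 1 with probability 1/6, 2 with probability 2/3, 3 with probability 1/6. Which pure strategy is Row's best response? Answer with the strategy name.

Expected payoff of R1: (1/6)·(-9) + (2/3)·(-8) + (1/6)·(-8) = -49/6.
Expected payoff of R2: (1/6)·5 + (2/3)·(-3) + (1/6)·8 = 1/6.
Expected payoff of R3: (1/6)·9 + (2/3)·4 + (1/6)·(-2) = 23/6.
The largest is 23/6, so Row's best response is R3.

R3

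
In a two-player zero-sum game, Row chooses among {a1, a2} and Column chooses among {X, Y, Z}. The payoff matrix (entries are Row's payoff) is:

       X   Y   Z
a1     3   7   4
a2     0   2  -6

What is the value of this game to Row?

3

Row minima: a1 → 3, a2 → -6; maximin = 3.
Column maxima: X → 3, Y → 7, Z → 4; minimax = 3.
Since maximin = minimax = 3, there is a saddle point and the value is 3.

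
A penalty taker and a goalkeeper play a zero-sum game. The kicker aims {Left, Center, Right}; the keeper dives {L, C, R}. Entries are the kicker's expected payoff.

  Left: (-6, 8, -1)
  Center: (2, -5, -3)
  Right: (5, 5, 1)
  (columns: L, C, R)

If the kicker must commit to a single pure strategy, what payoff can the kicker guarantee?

1

Row minima: Left → -6, Center → -5, Right → 1.
The best of these is 1.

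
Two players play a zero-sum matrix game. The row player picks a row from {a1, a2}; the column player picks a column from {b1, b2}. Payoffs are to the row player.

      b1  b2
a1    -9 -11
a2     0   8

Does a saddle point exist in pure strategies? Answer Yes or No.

Yes

Row minima: a1 → -11, a2 → 0; maximin = 0.
Column maxima: b1 → 0, b2 → 8; minimax = 0.
maximin = minimax = 0, so a saddle point exists.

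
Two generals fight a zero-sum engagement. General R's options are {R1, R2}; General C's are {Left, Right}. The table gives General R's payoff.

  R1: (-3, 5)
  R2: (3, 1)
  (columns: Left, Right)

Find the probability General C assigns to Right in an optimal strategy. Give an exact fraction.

3/5

Row minima: R1 → -3, R2 → 1; maximin = 1.
Column maxima: Left → 3, Right → 5; minimax = 3.
1 ≠ 3, so there is no saddle point; optimal play is mixed.
Let General R play R1 with probability p. Expected payoff against Left: (-3)p + 3(1−p) = −6p + 3; against Right: 5p + 1(1−p) = 4p + 1.
Setting these equal: −6p + 3 = 4p + 1 ⇒ −10p = -2 ⇒ p = 1/5, and the value is (-6)·(1/5) + 3 = 9/5.
For General C: with q = P(Left), equating R1's and R2's payoffs gives −8q + 5 = 2q + 1 ⇒ q = 2/5.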